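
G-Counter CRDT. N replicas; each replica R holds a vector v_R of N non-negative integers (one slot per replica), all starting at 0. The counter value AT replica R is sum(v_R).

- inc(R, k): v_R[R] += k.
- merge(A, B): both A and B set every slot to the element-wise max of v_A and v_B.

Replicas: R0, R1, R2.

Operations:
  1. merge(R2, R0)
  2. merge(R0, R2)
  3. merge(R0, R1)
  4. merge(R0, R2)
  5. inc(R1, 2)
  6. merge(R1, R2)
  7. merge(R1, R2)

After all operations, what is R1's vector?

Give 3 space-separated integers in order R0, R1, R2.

Op 1: merge R2<->R0 -> R2=(0,0,0) R0=(0,0,0)
Op 2: merge R0<->R2 -> R0=(0,0,0) R2=(0,0,0)
Op 3: merge R0<->R1 -> R0=(0,0,0) R1=(0,0,0)
Op 4: merge R0<->R2 -> R0=(0,0,0) R2=(0,0,0)
Op 5: inc R1 by 2 -> R1=(0,2,0) value=2
Op 6: merge R1<->R2 -> R1=(0,2,0) R2=(0,2,0)
Op 7: merge R1<->R2 -> R1=(0,2,0) R2=(0,2,0)

Answer: 0 2 0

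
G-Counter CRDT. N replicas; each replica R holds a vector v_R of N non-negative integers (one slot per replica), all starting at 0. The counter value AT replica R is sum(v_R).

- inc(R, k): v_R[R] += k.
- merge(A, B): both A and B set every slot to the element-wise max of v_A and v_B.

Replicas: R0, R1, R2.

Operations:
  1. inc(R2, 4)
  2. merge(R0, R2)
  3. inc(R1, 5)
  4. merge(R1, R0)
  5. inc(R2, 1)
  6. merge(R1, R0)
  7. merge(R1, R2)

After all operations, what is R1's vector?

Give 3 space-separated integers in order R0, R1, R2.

Op 1: inc R2 by 4 -> R2=(0,0,4) value=4
Op 2: merge R0<->R2 -> R0=(0,0,4) R2=(0,0,4)
Op 3: inc R1 by 5 -> R1=(0,5,0) value=5
Op 4: merge R1<->R0 -> R1=(0,5,4) R0=(0,5,4)
Op 5: inc R2 by 1 -> R2=(0,0,5) value=5
Op 6: merge R1<->R0 -> R1=(0,5,4) R0=(0,5,4)
Op 7: merge R1<->R2 -> R1=(0,5,5) R2=(0,5,5)

Answer: 0 5 5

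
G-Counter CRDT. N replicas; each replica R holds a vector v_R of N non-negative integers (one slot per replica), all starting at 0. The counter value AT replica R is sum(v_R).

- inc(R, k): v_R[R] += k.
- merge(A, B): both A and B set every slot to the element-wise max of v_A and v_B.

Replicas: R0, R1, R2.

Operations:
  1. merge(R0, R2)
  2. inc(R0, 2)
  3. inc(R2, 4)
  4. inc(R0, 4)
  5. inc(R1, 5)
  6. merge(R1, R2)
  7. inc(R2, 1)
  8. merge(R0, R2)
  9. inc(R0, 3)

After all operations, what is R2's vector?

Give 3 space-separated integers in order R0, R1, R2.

Answer: 6 5 5

Derivation:
Op 1: merge R0<->R2 -> R0=(0,0,0) R2=(0,0,0)
Op 2: inc R0 by 2 -> R0=(2,0,0) value=2
Op 3: inc R2 by 4 -> R2=(0,0,4) value=4
Op 4: inc R0 by 4 -> R0=(6,0,0) value=6
Op 5: inc R1 by 5 -> R1=(0,5,0) value=5
Op 6: merge R1<->R2 -> R1=(0,5,4) R2=(0,5,4)
Op 7: inc R2 by 1 -> R2=(0,5,5) value=10
Op 8: merge R0<->R2 -> R0=(6,5,5) R2=(6,5,5)
Op 9: inc R0 by 3 -> R0=(9,5,5) value=19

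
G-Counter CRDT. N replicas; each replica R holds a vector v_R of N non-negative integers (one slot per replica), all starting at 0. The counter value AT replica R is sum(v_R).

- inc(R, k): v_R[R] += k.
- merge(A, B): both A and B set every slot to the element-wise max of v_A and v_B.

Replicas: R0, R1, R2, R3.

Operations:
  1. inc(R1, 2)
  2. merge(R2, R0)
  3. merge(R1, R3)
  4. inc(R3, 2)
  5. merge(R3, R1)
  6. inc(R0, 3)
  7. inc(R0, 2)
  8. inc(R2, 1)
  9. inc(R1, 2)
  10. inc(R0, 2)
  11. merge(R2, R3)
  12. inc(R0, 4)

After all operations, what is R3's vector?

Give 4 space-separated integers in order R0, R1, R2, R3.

Op 1: inc R1 by 2 -> R1=(0,2,0,0) value=2
Op 2: merge R2<->R0 -> R2=(0,0,0,0) R0=(0,0,0,0)
Op 3: merge R1<->R3 -> R1=(0,2,0,0) R3=(0,2,0,0)
Op 4: inc R3 by 2 -> R3=(0,2,0,2) value=4
Op 5: merge R3<->R1 -> R3=(0,2,0,2) R1=(0,2,0,2)
Op 6: inc R0 by 3 -> R0=(3,0,0,0) value=3
Op 7: inc R0 by 2 -> R0=(5,0,0,0) value=5
Op 8: inc R2 by 1 -> R2=(0,0,1,0) value=1
Op 9: inc R1 by 2 -> R1=(0,4,0,2) value=6
Op 10: inc R0 by 2 -> R0=(7,0,0,0) value=7
Op 11: merge R2<->R3 -> R2=(0,2,1,2) R3=(0,2,1,2)
Op 12: inc R0 by 4 -> R0=(11,0,0,0) value=11

Answer: 0 2 1 2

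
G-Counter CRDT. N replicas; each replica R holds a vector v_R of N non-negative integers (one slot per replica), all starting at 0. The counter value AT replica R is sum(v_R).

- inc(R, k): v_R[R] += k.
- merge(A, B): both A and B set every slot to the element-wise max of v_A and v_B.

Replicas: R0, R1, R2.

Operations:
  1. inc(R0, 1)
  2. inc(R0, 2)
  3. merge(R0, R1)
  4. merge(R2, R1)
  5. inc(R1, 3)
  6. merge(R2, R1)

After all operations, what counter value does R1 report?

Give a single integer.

Answer: 6

Derivation:
Op 1: inc R0 by 1 -> R0=(1,0,0) value=1
Op 2: inc R0 by 2 -> R0=(3,0,0) value=3
Op 3: merge R0<->R1 -> R0=(3,0,0) R1=(3,0,0)
Op 4: merge R2<->R1 -> R2=(3,0,0) R1=(3,0,0)
Op 5: inc R1 by 3 -> R1=(3,3,0) value=6
Op 6: merge R2<->R1 -> R2=(3,3,0) R1=(3,3,0)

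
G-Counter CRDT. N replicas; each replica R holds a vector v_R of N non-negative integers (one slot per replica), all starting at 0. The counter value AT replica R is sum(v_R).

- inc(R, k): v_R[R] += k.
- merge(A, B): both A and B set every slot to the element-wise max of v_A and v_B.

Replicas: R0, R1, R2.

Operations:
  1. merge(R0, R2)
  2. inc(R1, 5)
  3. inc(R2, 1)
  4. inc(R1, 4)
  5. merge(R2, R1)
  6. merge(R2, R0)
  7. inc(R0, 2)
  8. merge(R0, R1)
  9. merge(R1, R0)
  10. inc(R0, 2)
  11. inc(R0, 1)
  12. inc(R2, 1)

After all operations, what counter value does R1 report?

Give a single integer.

Answer: 12

Derivation:
Op 1: merge R0<->R2 -> R0=(0,0,0) R2=(0,0,0)
Op 2: inc R1 by 5 -> R1=(0,5,0) value=5
Op 3: inc R2 by 1 -> R2=(0,0,1) value=1
Op 4: inc R1 by 4 -> R1=(0,9,0) value=9
Op 5: merge R2<->R1 -> R2=(0,9,1) R1=(0,9,1)
Op 6: merge R2<->R0 -> R2=(0,9,1) R0=(0,9,1)
Op 7: inc R0 by 2 -> R0=(2,9,1) value=12
Op 8: merge R0<->R1 -> R0=(2,9,1) R1=(2,9,1)
Op 9: merge R1<->R0 -> R1=(2,9,1) R0=(2,9,1)
Op 10: inc R0 by 2 -> R0=(4,9,1) value=14
Op 11: inc R0 by 1 -> R0=(5,9,1) value=15
Op 12: inc R2 by 1 -> R2=(0,9,2) value=11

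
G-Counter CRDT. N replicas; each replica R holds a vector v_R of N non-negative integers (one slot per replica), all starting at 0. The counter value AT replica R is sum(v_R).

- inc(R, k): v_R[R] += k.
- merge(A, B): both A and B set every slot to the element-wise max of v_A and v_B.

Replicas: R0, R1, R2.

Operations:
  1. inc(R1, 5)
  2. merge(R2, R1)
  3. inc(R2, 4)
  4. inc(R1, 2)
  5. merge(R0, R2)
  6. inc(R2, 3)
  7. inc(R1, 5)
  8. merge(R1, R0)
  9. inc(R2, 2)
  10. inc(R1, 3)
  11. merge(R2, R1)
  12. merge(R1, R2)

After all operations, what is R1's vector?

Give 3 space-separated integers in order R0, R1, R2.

Op 1: inc R1 by 5 -> R1=(0,5,0) value=5
Op 2: merge R2<->R1 -> R2=(0,5,0) R1=(0,5,0)
Op 3: inc R2 by 4 -> R2=(0,5,4) value=9
Op 4: inc R1 by 2 -> R1=(0,7,0) value=7
Op 5: merge R0<->R2 -> R0=(0,5,4) R2=(0,5,4)
Op 6: inc R2 by 3 -> R2=(0,5,7) value=12
Op 7: inc R1 by 5 -> R1=(0,12,0) value=12
Op 8: merge R1<->R0 -> R1=(0,12,4) R0=(0,12,4)
Op 9: inc R2 by 2 -> R2=(0,5,9) value=14
Op 10: inc R1 by 3 -> R1=(0,15,4) value=19
Op 11: merge R2<->R1 -> R2=(0,15,9) R1=(0,15,9)
Op 12: merge R1<->R2 -> R1=(0,15,9) R2=(0,15,9)

Answer: 0 15 9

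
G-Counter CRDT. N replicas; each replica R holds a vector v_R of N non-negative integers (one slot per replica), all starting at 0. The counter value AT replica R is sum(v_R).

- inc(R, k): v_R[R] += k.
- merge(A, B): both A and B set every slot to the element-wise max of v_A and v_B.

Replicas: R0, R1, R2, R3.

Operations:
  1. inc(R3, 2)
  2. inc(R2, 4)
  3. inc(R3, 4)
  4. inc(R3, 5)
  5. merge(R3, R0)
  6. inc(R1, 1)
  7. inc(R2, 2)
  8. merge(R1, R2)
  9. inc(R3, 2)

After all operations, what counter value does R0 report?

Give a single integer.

Op 1: inc R3 by 2 -> R3=(0,0,0,2) value=2
Op 2: inc R2 by 4 -> R2=(0,0,4,0) value=4
Op 3: inc R3 by 4 -> R3=(0,0,0,6) value=6
Op 4: inc R3 by 5 -> R3=(0,0,0,11) value=11
Op 5: merge R3<->R0 -> R3=(0,0,0,11) R0=(0,0,0,11)
Op 6: inc R1 by 1 -> R1=(0,1,0,0) value=1
Op 7: inc R2 by 2 -> R2=(0,0,6,0) value=6
Op 8: merge R1<->R2 -> R1=(0,1,6,0) R2=(0,1,6,0)
Op 9: inc R3 by 2 -> R3=(0,0,0,13) value=13

Answer: 11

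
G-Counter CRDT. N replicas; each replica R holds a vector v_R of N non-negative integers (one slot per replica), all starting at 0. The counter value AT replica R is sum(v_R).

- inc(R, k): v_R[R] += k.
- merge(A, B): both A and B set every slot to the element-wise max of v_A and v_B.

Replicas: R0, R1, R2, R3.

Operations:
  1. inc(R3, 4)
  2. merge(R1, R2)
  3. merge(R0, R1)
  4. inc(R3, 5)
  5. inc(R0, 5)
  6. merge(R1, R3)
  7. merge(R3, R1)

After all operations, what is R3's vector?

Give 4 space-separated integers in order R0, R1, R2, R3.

Op 1: inc R3 by 4 -> R3=(0,0,0,4) value=4
Op 2: merge R1<->R2 -> R1=(0,0,0,0) R2=(0,0,0,0)
Op 3: merge R0<->R1 -> R0=(0,0,0,0) R1=(0,0,0,0)
Op 4: inc R3 by 5 -> R3=(0,0,0,9) value=9
Op 5: inc R0 by 5 -> R0=(5,0,0,0) value=5
Op 6: merge R1<->R3 -> R1=(0,0,0,9) R3=(0,0,0,9)
Op 7: merge R3<->R1 -> R3=(0,0,0,9) R1=(0,0,0,9)

Answer: 0 0 0 9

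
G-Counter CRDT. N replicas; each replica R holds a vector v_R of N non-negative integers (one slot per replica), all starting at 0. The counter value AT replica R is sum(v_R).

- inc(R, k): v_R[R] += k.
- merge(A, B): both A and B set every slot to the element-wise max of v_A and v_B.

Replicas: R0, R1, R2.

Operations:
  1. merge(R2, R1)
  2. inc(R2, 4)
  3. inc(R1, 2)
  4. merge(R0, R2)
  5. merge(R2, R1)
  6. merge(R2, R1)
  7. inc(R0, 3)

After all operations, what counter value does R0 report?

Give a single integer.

Answer: 7

Derivation:
Op 1: merge R2<->R1 -> R2=(0,0,0) R1=(0,0,0)
Op 2: inc R2 by 4 -> R2=(0,0,4) value=4
Op 3: inc R1 by 2 -> R1=(0,2,0) value=2
Op 4: merge R0<->R2 -> R0=(0,0,4) R2=(0,0,4)
Op 5: merge R2<->R1 -> R2=(0,2,4) R1=(0,2,4)
Op 6: merge R2<->R1 -> R2=(0,2,4) R1=(0,2,4)
Op 7: inc R0 by 3 -> R0=(3,0,4) value=7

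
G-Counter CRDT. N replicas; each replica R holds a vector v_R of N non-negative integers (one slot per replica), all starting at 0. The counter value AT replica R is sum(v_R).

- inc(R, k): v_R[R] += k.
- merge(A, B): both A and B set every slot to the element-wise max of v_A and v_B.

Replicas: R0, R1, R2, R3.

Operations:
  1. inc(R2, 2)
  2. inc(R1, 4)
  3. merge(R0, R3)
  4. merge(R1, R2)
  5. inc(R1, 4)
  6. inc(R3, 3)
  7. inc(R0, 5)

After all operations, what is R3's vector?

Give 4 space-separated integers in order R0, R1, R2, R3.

Answer: 0 0 0 3

Derivation:
Op 1: inc R2 by 2 -> R2=(0,0,2,0) value=2
Op 2: inc R1 by 4 -> R1=(0,4,0,0) value=4
Op 3: merge R0<->R3 -> R0=(0,0,0,0) R3=(0,0,0,0)
Op 4: merge R1<->R2 -> R1=(0,4,2,0) R2=(0,4,2,0)
Op 5: inc R1 by 4 -> R1=(0,8,2,0) value=10
Op 6: inc R3 by 3 -> R3=(0,0,0,3) value=3
Op 7: inc R0 by 5 -> R0=(5,0,0,0) value=5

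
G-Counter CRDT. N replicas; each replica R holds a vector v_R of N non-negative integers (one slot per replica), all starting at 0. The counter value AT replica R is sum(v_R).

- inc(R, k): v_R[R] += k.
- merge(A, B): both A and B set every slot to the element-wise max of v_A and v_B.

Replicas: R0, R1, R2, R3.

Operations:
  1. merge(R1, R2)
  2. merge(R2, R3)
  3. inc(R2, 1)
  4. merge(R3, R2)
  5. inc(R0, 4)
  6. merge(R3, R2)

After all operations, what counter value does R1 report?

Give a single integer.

Op 1: merge R1<->R2 -> R1=(0,0,0,0) R2=(0,0,0,0)
Op 2: merge R2<->R3 -> R2=(0,0,0,0) R3=(0,0,0,0)
Op 3: inc R2 by 1 -> R2=(0,0,1,0) value=1
Op 4: merge R3<->R2 -> R3=(0,0,1,0) R2=(0,0,1,0)
Op 5: inc R0 by 4 -> R0=(4,0,0,0) value=4
Op 6: merge R3<->R2 -> R3=(0,0,1,0) R2=(0,0,1,0)

Answer: 0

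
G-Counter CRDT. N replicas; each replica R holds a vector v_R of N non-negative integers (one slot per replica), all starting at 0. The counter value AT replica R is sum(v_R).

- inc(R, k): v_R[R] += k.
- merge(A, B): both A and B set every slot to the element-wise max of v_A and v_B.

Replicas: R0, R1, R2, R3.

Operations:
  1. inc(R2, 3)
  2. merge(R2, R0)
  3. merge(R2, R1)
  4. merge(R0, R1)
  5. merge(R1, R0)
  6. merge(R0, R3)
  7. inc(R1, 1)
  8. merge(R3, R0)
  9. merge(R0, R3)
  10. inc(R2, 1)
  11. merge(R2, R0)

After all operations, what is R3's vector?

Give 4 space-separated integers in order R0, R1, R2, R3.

Op 1: inc R2 by 3 -> R2=(0,0,3,0) value=3
Op 2: merge R2<->R0 -> R2=(0,0,3,0) R0=(0,0,3,0)
Op 3: merge R2<->R1 -> R2=(0,0,3,0) R1=(0,0,3,0)
Op 4: merge R0<->R1 -> R0=(0,0,3,0) R1=(0,0,3,0)
Op 5: merge R1<->R0 -> R1=(0,0,3,0) R0=(0,0,3,0)
Op 6: merge R0<->R3 -> R0=(0,0,3,0) R3=(0,0,3,0)
Op 7: inc R1 by 1 -> R1=(0,1,3,0) value=4
Op 8: merge R3<->R0 -> R3=(0,0,3,0) R0=(0,0,3,0)
Op 9: merge R0<->R3 -> R0=(0,0,3,0) R3=(0,0,3,0)
Op 10: inc R2 by 1 -> R2=(0,0,4,0) value=4
Op 11: merge R2<->R0 -> R2=(0,0,4,0) R0=(0,0,4,0)

Answer: 0 0 3 0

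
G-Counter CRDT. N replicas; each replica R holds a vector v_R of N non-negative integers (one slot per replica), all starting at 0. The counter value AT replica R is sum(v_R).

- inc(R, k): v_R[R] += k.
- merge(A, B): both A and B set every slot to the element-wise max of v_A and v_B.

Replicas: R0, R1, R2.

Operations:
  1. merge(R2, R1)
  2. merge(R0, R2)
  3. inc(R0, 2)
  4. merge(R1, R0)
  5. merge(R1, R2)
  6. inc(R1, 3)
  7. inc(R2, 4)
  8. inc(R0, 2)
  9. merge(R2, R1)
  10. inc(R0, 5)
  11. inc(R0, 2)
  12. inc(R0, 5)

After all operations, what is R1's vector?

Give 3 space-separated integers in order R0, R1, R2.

Op 1: merge R2<->R1 -> R2=(0,0,0) R1=(0,0,0)
Op 2: merge R0<->R2 -> R0=(0,0,0) R2=(0,0,0)
Op 3: inc R0 by 2 -> R0=(2,0,0) value=2
Op 4: merge R1<->R0 -> R1=(2,0,0) R0=(2,0,0)
Op 5: merge R1<->R2 -> R1=(2,0,0) R2=(2,0,0)
Op 6: inc R1 by 3 -> R1=(2,3,0) value=5
Op 7: inc R2 by 4 -> R2=(2,0,4) value=6
Op 8: inc R0 by 2 -> R0=(4,0,0) value=4
Op 9: merge R2<->R1 -> R2=(2,3,4) R1=(2,3,4)
Op 10: inc R0 by 5 -> R0=(9,0,0) value=9
Op 11: inc R0 by 2 -> R0=(11,0,0) value=11
Op 12: inc R0 by 5 -> R0=(16,0,0) value=16

Answer: 2 3 4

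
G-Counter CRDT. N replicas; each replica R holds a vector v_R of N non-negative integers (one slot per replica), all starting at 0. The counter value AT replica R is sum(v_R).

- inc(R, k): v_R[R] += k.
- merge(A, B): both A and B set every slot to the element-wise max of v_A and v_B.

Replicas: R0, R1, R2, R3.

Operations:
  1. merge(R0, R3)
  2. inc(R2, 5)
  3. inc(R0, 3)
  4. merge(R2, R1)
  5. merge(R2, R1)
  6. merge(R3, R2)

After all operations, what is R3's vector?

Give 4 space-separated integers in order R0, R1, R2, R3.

Answer: 0 0 5 0

Derivation:
Op 1: merge R0<->R3 -> R0=(0,0,0,0) R3=(0,0,0,0)
Op 2: inc R2 by 5 -> R2=(0,0,5,0) value=5
Op 3: inc R0 by 3 -> R0=(3,0,0,0) value=3
Op 4: merge R2<->R1 -> R2=(0,0,5,0) R1=(0,0,5,0)
Op 5: merge R2<->R1 -> R2=(0,0,5,0) R1=(0,0,5,0)
Op 6: merge R3<->R2 -> R3=(0,0,5,0) R2=(0,0,5,0)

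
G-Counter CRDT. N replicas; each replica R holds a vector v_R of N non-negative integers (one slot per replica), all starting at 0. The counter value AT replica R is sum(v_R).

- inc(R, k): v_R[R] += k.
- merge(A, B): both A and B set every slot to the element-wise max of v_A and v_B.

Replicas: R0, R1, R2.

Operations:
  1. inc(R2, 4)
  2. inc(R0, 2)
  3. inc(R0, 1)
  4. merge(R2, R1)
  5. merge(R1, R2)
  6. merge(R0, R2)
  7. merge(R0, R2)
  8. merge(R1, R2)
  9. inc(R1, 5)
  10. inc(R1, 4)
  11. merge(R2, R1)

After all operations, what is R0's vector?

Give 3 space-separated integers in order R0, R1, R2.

Answer: 3 0 4

Derivation:
Op 1: inc R2 by 4 -> R2=(0,0,4) value=4
Op 2: inc R0 by 2 -> R0=(2,0,0) value=2
Op 3: inc R0 by 1 -> R0=(3,0,0) value=3
Op 4: merge R2<->R1 -> R2=(0,0,4) R1=(0,0,4)
Op 5: merge R1<->R2 -> R1=(0,0,4) R2=(0,0,4)
Op 6: merge R0<->R2 -> R0=(3,0,4) R2=(3,0,4)
Op 7: merge R0<->R2 -> R0=(3,0,4) R2=(3,0,4)
Op 8: merge R1<->R2 -> R1=(3,0,4) R2=(3,0,4)
Op 9: inc R1 by 5 -> R1=(3,5,4) value=12
Op 10: inc R1 by 4 -> R1=(3,9,4) value=16
Op 11: merge R2<->R1 -> R2=(3,9,4) R1=(3,9,4)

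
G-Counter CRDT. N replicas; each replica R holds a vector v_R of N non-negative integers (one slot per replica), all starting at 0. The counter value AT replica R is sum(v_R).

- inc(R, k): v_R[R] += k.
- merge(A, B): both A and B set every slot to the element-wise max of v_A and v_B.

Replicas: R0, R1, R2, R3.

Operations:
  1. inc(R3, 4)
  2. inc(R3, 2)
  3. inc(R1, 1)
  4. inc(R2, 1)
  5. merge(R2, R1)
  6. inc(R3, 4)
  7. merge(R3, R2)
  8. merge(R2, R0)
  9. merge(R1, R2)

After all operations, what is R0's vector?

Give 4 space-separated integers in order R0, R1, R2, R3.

Answer: 0 1 1 10

Derivation:
Op 1: inc R3 by 4 -> R3=(0,0,0,4) value=4
Op 2: inc R3 by 2 -> R3=(0,0,0,6) value=6
Op 3: inc R1 by 1 -> R1=(0,1,0,0) value=1
Op 4: inc R2 by 1 -> R2=(0,0,1,0) value=1
Op 5: merge R2<->R1 -> R2=(0,1,1,0) R1=(0,1,1,0)
Op 6: inc R3 by 4 -> R3=(0,0,0,10) value=10
Op 7: merge R3<->R2 -> R3=(0,1,1,10) R2=(0,1,1,10)
Op 8: merge R2<->R0 -> R2=(0,1,1,10) R0=(0,1,1,10)
Op 9: merge R1<->R2 -> R1=(0,1,1,10) R2=(0,1,1,10)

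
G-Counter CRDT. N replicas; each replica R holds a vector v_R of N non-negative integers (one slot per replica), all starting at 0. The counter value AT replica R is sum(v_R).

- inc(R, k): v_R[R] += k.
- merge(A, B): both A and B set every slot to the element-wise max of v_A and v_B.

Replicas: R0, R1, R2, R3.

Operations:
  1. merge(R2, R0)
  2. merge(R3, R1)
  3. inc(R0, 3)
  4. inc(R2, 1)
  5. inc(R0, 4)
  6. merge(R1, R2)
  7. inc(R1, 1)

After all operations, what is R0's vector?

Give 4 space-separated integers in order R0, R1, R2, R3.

Op 1: merge R2<->R0 -> R2=(0,0,0,0) R0=(0,0,0,0)
Op 2: merge R3<->R1 -> R3=(0,0,0,0) R1=(0,0,0,0)
Op 3: inc R0 by 3 -> R0=(3,0,0,0) value=3
Op 4: inc R2 by 1 -> R2=(0,0,1,0) value=1
Op 5: inc R0 by 4 -> R0=(7,0,0,0) value=7
Op 6: merge R1<->R2 -> R1=(0,0,1,0) R2=(0,0,1,0)
Op 7: inc R1 by 1 -> R1=(0,1,1,0) value=2

Answer: 7 0 0 0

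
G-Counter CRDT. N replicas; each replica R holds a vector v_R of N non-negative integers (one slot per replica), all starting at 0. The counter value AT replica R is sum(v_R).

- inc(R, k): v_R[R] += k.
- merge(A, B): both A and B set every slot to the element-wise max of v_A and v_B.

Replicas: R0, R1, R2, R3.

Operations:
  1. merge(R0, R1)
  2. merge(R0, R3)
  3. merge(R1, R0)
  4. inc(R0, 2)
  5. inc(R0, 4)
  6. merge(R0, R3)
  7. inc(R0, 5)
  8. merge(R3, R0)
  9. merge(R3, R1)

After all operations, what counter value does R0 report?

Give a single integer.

Op 1: merge R0<->R1 -> R0=(0,0,0,0) R1=(0,0,0,0)
Op 2: merge R0<->R3 -> R0=(0,0,0,0) R3=(0,0,0,0)
Op 3: merge R1<->R0 -> R1=(0,0,0,0) R0=(0,0,0,0)
Op 4: inc R0 by 2 -> R0=(2,0,0,0) value=2
Op 5: inc R0 by 4 -> R0=(6,0,0,0) value=6
Op 6: merge R0<->R3 -> R0=(6,0,0,0) R3=(6,0,0,0)
Op 7: inc R0 by 5 -> R0=(11,0,0,0) value=11
Op 8: merge R3<->R0 -> R3=(11,0,0,0) R0=(11,0,0,0)
Op 9: merge R3<->R1 -> R3=(11,0,0,0) R1=(11,0,0,0)

Answer: 11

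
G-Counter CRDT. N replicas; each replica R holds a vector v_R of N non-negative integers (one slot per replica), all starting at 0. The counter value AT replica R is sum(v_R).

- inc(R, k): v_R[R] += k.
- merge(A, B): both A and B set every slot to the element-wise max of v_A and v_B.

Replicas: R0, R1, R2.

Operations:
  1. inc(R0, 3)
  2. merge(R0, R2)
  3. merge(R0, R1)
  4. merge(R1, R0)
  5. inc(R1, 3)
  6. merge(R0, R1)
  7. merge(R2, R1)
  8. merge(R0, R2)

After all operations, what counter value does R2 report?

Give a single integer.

Op 1: inc R0 by 3 -> R0=(3,0,0) value=3
Op 2: merge R0<->R2 -> R0=(3,0,0) R2=(3,0,0)
Op 3: merge R0<->R1 -> R0=(3,0,0) R1=(3,0,0)
Op 4: merge R1<->R0 -> R1=(3,0,0) R0=(3,0,0)
Op 5: inc R1 by 3 -> R1=(3,3,0) value=6
Op 6: merge R0<->R1 -> R0=(3,3,0) R1=(3,3,0)
Op 7: merge R2<->R1 -> R2=(3,3,0) R1=(3,3,0)
Op 8: merge R0<->R2 -> R0=(3,3,0) R2=(3,3,0)

Answer: 6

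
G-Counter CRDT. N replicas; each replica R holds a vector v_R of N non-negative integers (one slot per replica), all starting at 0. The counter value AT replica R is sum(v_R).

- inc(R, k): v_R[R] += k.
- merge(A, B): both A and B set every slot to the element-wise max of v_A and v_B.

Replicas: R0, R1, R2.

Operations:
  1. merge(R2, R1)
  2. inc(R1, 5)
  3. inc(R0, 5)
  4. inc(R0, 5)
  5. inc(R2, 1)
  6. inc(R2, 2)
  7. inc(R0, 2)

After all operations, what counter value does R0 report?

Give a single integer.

Answer: 12

Derivation:
Op 1: merge R2<->R1 -> R2=(0,0,0) R1=(0,0,0)
Op 2: inc R1 by 5 -> R1=(0,5,0) value=5
Op 3: inc R0 by 5 -> R0=(5,0,0) value=5
Op 4: inc R0 by 5 -> R0=(10,0,0) value=10
Op 5: inc R2 by 1 -> R2=(0,0,1) value=1
Op 6: inc R2 by 2 -> R2=(0,0,3) value=3
Op 7: inc R0 by 2 -> R0=(12,0,0) value=12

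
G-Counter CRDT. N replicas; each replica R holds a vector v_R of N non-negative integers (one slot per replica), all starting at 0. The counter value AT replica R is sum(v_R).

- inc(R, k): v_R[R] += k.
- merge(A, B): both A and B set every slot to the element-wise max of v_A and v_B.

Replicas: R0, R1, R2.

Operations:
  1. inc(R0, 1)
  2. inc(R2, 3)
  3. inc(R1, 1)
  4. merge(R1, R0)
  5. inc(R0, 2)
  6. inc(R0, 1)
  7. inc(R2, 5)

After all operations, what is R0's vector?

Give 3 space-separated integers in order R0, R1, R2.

Op 1: inc R0 by 1 -> R0=(1,0,0) value=1
Op 2: inc R2 by 3 -> R2=(0,0,3) value=3
Op 3: inc R1 by 1 -> R1=(0,1,0) value=1
Op 4: merge R1<->R0 -> R1=(1,1,0) R0=(1,1,0)
Op 5: inc R0 by 2 -> R0=(3,1,0) value=4
Op 6: inc R0 by 1 -> R0=(4,1,0) value=5
Op 7: inc R2 by 5 -> R2=(0,0,8) value=8

Answer: 4 1 0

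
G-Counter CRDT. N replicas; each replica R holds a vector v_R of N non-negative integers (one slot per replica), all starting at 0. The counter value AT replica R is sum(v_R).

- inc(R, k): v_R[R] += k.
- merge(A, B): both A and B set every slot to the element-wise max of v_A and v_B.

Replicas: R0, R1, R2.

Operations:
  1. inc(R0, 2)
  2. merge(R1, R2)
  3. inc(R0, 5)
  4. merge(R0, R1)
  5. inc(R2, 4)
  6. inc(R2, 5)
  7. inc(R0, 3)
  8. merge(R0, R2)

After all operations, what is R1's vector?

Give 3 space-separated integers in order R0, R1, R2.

Answer: 7 0 0

Derivation:
Op 1: inc R0 by 2 -> R0=(2,0,0) value=2
Op 2: merge R1<->R2 -> R1=(0,0,0) R2=(0,0,0)
Op 3: inc R0 by 5 -> R0=(7,0,0) value=7
Op 4: merge R0<->R1 -> R0=(7,0,0) R1=(7,0,0)
Op 5: inc R2 by 4 -> R2=(0,0,4) value=4
Op 6: inc R2 by 5 -> R2=(0,0,9) value=9
Op 7: inc R0 by 3 -> R0=(10,0,0) value=10
Op 8: merge R0<->R2 -> R0=(10,0,9) R2=(10,0,9)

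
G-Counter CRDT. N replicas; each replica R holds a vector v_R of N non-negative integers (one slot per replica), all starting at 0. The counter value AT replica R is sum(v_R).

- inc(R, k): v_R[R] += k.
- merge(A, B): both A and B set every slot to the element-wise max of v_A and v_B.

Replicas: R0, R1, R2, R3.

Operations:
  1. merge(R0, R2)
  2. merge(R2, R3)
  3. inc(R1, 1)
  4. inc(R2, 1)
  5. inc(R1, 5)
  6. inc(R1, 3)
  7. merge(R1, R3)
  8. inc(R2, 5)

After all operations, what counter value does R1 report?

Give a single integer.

Answer: 9

Derivation:
Op 1: merge R0<->R2 -> R0=(0,0,0,0) R2=(0,0,0,0)
Op 2: merge R2<->R3 -> R2=(0,0,0,0) R3=(0,0,0,0)
Op 3: inc R1 by 1 -> R1=(0,1,0,0) value=1
Op 4: inc R2 by 1 -> R2=(0,0,1,0) value=1
Op 5: inc R1 by 5 -> R1=(0,6,0,0) value=6
Op 6: inc R1 by 3 -> R1=(0,9,0,0) value=9
Op 7: merge R1<->R3 -> R1=(0,9,0,0) R3=(0,9,0,0)
Op 8: inc R2 by 5 -> R2=(0,0,6,0) value=6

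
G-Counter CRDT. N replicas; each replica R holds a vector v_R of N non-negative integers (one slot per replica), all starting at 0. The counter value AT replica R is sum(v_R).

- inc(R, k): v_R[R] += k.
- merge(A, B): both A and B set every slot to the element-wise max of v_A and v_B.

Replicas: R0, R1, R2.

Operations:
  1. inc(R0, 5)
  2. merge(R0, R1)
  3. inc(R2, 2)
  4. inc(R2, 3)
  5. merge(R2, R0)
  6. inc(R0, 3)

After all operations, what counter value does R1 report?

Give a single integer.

Answer: 5

Derivation:
Op 1: inc R0 by 5 -> R0=(5,0,0) value=5
Op 2: merge R0<->R1 -> R0=(5,0,0) R1=(5,0,0)
Op 3: inc R2 by 2 -> R2=(0,0,2) value=2
Op 4: inc R2 by 3 -> R2=(0,0,5) value=5
Op 5: merge R2<->R0 -> R2=(5,0,5) R0=(5,0,5)
Op 6: inc R0 by 3 -> R0=(8,0,5) value=13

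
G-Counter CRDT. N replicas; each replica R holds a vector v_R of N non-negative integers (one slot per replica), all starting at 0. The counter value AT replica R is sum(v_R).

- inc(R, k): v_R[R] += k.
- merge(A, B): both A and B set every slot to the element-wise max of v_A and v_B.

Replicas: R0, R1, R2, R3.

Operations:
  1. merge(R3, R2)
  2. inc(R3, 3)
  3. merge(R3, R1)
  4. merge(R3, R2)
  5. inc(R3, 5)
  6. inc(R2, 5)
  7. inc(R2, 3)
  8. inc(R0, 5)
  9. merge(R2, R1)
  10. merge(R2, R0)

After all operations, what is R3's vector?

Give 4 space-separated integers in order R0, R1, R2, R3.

Answer: 0 0 0 8

Derivation:
Op 1: merge R3<->R2 -> R3=(0,0,0,0) R2=(0,0,0,0)
Op 2: inc R3 by 3 -> R3=(0,0,0,3) value=3
Op 3: merge R3<->R1 -> R3=(0,0,0,3) R1=(0,0,0,3)
Op 4: merge R3<->R2 -> R3=(0,0,0,3) R2=(0,0,0,3)
Op 5: inc R3 by 5 -> R3=(0,0,0,8) value=8
Op 6: inc R2 by 5 -> R2=(0,0,5,3) value=8
Op 7: inc R2 by 3 -> R2=(0,0,8,3) value=11
Op 8: inc R0 by 5 -> R0=(5,0,0,0) value=5
Op 9: merge R2<->R1 -> R2=(0,0,8,3) R1=(0,0,8,3)
Op 10: merge R2<->R0 -> R2=(5,0,8,3) R0=(5,0,8,3)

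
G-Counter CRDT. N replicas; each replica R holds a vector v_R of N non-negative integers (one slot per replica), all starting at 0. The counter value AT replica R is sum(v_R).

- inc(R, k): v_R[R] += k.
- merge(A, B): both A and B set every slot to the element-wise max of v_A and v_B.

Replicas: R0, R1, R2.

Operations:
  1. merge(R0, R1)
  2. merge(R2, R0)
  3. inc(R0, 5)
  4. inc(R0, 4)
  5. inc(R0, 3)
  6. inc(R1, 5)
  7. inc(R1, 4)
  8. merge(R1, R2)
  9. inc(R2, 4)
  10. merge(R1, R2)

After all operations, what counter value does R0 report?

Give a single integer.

Op 1: merge R0<->R1 -> R0=(0,0,0) R1=(0,0,0)
Op 2: merge R2<->R0 -> R2=(0,0,0) R0=(0,0,0)
Op 3: inc R0 by 5 -> R0=(5,0,0) value=5
Op 4: inc R0 by 4 -> R0=(9,0,0) value=9
Op 5: inc R0 by 3 -> R0=(12,0,0) value=12
Op 6: inc R1 by 5 -> R1=(0,5,0) value=5
Op 7: inc R1 by 4 -> R1=(0,9,0) value=9
Op 8: merge R1<->R2 -> R1=(0,9,0) R2=(0,9,0)
Op 9: inc R2 by 4 -> R2=(0,9,4) value=13
Op 10: merge R1<->R2 -> R1=(0,9,4) R2=(0,9,4)

Answer: 12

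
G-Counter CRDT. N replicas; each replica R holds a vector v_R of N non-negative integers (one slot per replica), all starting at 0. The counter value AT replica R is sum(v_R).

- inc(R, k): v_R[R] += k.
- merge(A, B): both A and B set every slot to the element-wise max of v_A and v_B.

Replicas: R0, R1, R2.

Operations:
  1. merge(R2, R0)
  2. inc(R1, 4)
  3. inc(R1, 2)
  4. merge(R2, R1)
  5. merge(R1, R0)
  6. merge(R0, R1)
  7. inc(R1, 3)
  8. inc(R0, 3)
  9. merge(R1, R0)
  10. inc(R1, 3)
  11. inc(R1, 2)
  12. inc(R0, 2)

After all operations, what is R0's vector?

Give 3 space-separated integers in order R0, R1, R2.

Answer: 5 9 0

Derivation:
Op 1: merge R2<->R0 -> R2=(0,0,0) R0=(0,0,0)
Op 2: inc R1 by 4 -> R1=(0,4,0) value=4
Op 3: inc R1 by 2 -> R1=(0,6,0) value=6
Op 4: merge R2<->R1 -> R2=(0,6,0) R1=(0,6,0)
Op 5: merge R1<->R0 -> R1=(0,6,0) R0=(0,6,0)
Op 6: merge R0<->R1 -> R0=(0,6,0) R1=(0,6,0)
Op 7: inc R1 by 3 -> R1=(0,9,0) value=9
Op 8: inc R0 by 3 -> R0=(3,6,0) value=9
Op 9: merge R1<->R0 -> R1=(3,9,0) R0=(3,9,0)
Op 10: inc R1 by 3 -> R1=(3,12,0) value=15
Op 11: inc R1 by 2 -> R1=(3,14,0) value=17
Op 12: inc R0 by 2 -> R0=(5,9,0) value=14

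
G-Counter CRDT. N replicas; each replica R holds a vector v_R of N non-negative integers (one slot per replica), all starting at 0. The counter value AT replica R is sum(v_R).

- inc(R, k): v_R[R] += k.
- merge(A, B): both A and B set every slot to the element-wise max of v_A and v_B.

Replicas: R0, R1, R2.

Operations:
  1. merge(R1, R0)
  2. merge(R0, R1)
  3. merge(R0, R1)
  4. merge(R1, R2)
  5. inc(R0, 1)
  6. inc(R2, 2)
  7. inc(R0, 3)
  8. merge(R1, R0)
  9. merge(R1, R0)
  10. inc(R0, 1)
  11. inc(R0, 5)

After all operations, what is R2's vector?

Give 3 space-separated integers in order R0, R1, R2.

Answer: 0 0 2

Derivation:
Op 1: merge R1<->R0 -> R1=(0,0,0) R0=(0,0,0)
Op 2: merge R0<->R1 -> R0=(0,0,0) R1=(0,0,0)
Op 3: merge R0<->R1 -> R0=(0,0,0) R1=(0,0,0)
Op 4: merge R1<->R2 -> R1=(0,0,0) R2=(0,0,0)
Op 5: inc R0 by 1 -> R0=(1,0,0) value=1
Op 6: inc R2 by 2 -> R2=(0,0,2) value=2
Op 7: inc R0 by 3 -> R0=(4,0,0) value=4
Op 8: merge R1<->R0 -> R1=(4,0,0) R0=(4,0,0)
Op 9: merge R1<->R0 -> R1=(4,0,0) R0=(4,0,0)
Op 10: inc R0 by 1 -> R0=(5,0,0) value=5
Op 11: inc R0 by 5 -> R0=(10,0,0) value=10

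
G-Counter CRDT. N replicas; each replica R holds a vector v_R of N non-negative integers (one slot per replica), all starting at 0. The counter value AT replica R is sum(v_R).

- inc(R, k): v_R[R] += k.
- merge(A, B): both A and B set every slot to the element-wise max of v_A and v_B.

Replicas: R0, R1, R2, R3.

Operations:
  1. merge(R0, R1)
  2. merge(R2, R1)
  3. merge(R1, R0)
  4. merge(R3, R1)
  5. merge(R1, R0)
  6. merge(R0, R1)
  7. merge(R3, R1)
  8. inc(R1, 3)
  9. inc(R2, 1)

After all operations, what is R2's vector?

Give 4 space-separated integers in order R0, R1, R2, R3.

Answer: 0 0 1 0

Derivation:
Op 1: merge R0<->R1 -> R0=(0,0,0,0) R1=(0,0,0,0)
Op 2: merge R2<->R1 -> R2=(0,0,0,0) R1=(0,0,0,0)
Op 3: merge R1<->R0 -> R1=(0,0,0,0) R0=(0,0,0,0)
Op 4: merge R3<->R1 -> R3=(0,0,0,0) R1=(0,0,0,0)
Op 5: merge R1<->R0 -> R1=(0,0,0,0) R0=(0,0,0,0)
Op 6: merge R0<->R1 -> R0=(0,0,0,0) R1=(0,0,0,0)
Op 7: merge R3<->R1 -> R3=(0,0,0,0) R1=(0,0,0,0)
Op 8: inc R1 by 3 -> R1=(0,3,0,0) value=3
Op 9: inc R2 by 1 -> R2=(0,0,1,0) value=1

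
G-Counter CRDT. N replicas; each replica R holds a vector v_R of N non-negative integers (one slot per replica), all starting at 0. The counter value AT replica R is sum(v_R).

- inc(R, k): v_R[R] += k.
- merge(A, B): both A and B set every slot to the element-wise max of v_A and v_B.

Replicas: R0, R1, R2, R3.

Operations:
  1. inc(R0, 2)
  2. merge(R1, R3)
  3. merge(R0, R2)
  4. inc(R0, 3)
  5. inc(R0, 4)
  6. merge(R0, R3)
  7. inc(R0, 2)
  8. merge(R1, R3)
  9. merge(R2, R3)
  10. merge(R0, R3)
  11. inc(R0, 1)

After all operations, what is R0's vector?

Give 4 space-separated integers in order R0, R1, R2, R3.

Answer: 12 0 0 0

Derivation:
Op 1: inc R0 by 2 -> R0=(2,0,0,0) value=2
Op 2: merge R1<->R3 -> R1=(0,0,0,0) R3=(0,0,0,0)
Op 3: merge R0<->R2 -> R0=(2,0,0,0) R2=(2,0,0,0)
Op 4: inc R0 by 3 -> R0=(5,0,0,0) value=5
Op 5: inc R0 by 4 -> R0=(9,0,0,0) value=9
Op 6: merge R0<->R3 -> R0=(9,0,0,0) R3=(9,0,0,0)
Op 7: inc R0 by 2 -> R0=(11,0,0,0) value=11
Op 8: merge R1<->R3 -> R1=(9,0,0,0) R3=(9,0,0,0)
Op 9: merge R2<->R3 -> R2=(9,0,0,0) R3=(9,0,0,0)
Op 10: merge R0<->R3 -> R0=(11,0,0,0) R3=(11,0,0,0)
Op 11: inc R0 by 1 -> R0=(12,0,0,0) value=12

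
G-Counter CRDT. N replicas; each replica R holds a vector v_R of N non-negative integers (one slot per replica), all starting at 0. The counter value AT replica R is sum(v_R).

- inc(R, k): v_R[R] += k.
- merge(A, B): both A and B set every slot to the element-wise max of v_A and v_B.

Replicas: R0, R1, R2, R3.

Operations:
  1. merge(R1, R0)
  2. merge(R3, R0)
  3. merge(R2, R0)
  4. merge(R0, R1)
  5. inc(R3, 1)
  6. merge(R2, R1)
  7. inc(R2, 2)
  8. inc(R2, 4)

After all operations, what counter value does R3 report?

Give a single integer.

Op 1: merge R1<->R0 -> R1=(0,0,0,0) R0=(0,0,0,0)
Op 2: merge R3<->R0 -> R3=(0,0,0,0) R0=(0,0,0,0)
Op 3: merge R2<->R0 -> R2=(0,0,0,0) R0=(0,0,0,0)
Op 4: merge R0<->R1 -> R0=(0,0,0,0) R1=(0,0,0,0)
Op 5: inc R3 by 1 -> R3=(0,0,0,1) value=1
Op 6: merge R2<->R1 -> R2=(0,0,0,0) R1=(0,0,0,0)
Op 7: inc R2 by 2 -> R2=(0,0,2,0) value=2
Op 8: inc R2 by 4 -> R2=(0,0,6,0) value=6

Answer: 1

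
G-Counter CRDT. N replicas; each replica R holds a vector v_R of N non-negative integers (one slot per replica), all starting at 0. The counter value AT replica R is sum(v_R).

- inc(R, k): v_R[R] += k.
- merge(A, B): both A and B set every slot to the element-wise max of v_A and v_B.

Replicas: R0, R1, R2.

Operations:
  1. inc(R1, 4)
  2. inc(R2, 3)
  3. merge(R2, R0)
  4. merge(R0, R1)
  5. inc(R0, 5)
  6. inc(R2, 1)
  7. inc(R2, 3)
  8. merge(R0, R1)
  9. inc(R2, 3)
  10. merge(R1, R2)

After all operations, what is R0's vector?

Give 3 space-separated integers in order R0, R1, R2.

Answer: 5 4 3

Derivation:
Op 1: inc R1 by 4 -> R1=(0,4,0) value=4
Op 2: inc R2 by 3 -> R2=(0,0,3) value=3
Op 3: merge R2<->R0 -> R2=(0,0,3) R0=(0,0,3)
Op 4: merge R0<->R1 -> R0=(0,4,3) R1=(0,4,3)
Op 5: inc R0 by 5 -> R0=(5,4,3) value=12
Op 6: inc R2 by 1 -> R2=(0,0,4) value=4
Op 7: inc R2 by 3 -> R2=(0,0,7) value=7
Op 8: merge R0<->R1 -> R0=(5,4,3) R1=(5,4,3)
Op 9: inc R2 by 3 -> R2=(0,0,10) value=10
Op 10: merge R1<->R2 -> R1=(5,4,10) R2=(5,4,10)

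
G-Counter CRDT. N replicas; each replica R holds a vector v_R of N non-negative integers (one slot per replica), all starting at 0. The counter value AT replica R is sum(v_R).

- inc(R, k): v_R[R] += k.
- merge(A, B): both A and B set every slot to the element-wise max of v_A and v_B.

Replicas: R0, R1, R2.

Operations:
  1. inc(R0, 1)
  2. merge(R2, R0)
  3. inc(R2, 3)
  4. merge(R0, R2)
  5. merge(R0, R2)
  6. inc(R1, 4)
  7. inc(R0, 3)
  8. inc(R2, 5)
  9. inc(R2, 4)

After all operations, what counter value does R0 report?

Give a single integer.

Answer: 7

Derivation:
Op 1: inc R0 by 1 -> R0=(1,0,0) value=1
Op 2: merge R2<->R0 -> R2=(1,0,0) R0=(1,0,0)
Op 3: inc R2 by 3 -> R2=(1,0,3) value=4
Op 4: merge R0<->R2 -> R0=(1,0,3) R2=(1,0,3)
Op 5: merge R0<->R2 -> R0=(1,0,3) R2=(1,0,3)
Op 6: inc R1 by 4 -> R1=(0,4,0) value=4
Op 7: inc R0 by 3 -> R0=(4,0,3) value=7
Op 8: inc R2 by 5 -> R2=(1,0,8) value=9
Op 9: inc R2 by 4 -> R2=(1,0,12) value=13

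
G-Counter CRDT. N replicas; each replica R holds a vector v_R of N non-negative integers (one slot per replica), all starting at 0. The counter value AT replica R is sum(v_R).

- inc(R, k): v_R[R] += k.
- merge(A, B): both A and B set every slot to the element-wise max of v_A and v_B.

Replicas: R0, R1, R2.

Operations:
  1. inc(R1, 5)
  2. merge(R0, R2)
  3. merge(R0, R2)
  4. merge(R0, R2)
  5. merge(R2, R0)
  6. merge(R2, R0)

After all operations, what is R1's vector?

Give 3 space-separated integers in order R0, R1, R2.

Answer: 0 5 0

Derivation:
Op 1: inc R1 by 5 -> R1=(0,5,0) value=5
Op 2: merge R0<->R2 -> R0=(0,0,0) R2=(0,0,0)
Op 3: merge R0<->R2 -> R0=(0,0,0) R2=(0,0,0)
Op 4: merge R0<->R2 -> R0=(0,0,0) R2=(0,0,0)
Op 5: merge R2<->R0 -> R2=(0,0,0) R0=(0,0,0)
Op 6: merge R2<->R0 -> R2=(0,0,0) R0=(0,0,0)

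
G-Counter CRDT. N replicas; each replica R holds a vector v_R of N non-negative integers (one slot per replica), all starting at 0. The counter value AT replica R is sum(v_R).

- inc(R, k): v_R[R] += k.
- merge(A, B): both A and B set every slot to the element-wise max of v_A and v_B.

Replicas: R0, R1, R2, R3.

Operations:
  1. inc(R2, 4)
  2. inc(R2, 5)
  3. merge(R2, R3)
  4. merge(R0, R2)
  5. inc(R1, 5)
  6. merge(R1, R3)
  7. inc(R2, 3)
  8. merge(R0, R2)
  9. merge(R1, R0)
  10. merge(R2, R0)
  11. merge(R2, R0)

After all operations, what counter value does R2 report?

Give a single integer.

Answer: 17

Derivation:
Op 1: inc R2 by 4 -> R2=(0,0,4,0) value=4
Op 2: inc R2 by 5 -> R2=(0,0,9,0) value=9
Op 3: merge R2<->R3 -> R2=(0,0,9,0) R3=(0,0,9,0)
Op 4: merge R0<->R2 -> R0=(0,0,9,0) R2=(0,0,9,0)
Op 5: inc R1 by 5 -> R1=(0,5,0,0) value=5
Op 6: merge R1<->R3 -> R1=(0,5,9,0) R3=(0,5,9,0)
Op 7: inc R2 by 3 -> R2=(0,0,12,0) value=12
Op 8: merge R0<->R2 -> R0=(0,0,12,0) R2=(0,0,12,0)
Op 9: merge R1<->R0 -> R1=(0,5,12,0) R0=(0,5,12,0)
Op 10: merge R2<->R0 -> R2=(0,5,12,0) R0=(0,5,12,0)
Op 11: merge R2<->R0 -> R2=(0,5,12,0) R0=(0,5,12,0)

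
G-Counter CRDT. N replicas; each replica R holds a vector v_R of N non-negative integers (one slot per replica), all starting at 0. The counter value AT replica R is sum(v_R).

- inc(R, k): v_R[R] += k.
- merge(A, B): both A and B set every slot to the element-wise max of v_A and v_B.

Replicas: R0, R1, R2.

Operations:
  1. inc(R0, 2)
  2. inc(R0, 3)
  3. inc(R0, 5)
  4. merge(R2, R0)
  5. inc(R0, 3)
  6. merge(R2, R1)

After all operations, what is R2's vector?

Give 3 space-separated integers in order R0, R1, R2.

Answer: 10 0 0

Derivation:
Op 1: inc R0 by 2 -> R0=(2,0,0) value=2
Op 2: inc R0 by 3 -> R0=(5,0,0) value=5
Op 3: inc R0 by 5 -> R0=(10,0,0) value=10
Op 4: merge R2<->R0 -> R2=(10,0,0) R0=(10,0,0)
Op 5: inc R0 by 3 -> R0=(13,0,0) value=13
Op 6: merge R2<->R1 -> R2=(10,0,0) R1=(10,0,0)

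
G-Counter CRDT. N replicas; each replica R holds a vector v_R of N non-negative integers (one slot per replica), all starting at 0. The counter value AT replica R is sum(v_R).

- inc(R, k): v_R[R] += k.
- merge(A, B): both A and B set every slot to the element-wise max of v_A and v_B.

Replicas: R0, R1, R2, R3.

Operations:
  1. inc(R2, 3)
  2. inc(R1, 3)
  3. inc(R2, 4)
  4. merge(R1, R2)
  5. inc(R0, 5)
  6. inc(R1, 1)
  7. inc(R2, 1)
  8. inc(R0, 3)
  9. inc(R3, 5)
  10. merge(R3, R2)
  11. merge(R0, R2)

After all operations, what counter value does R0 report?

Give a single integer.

Op 1: inc R2 by 3 -> R2=(0,0,3,0) value=3
Op 2: inc R1 by 3 -> R1=(0,3,0,0) value=3
Op 3: inc R2 by 4 -> R2=(0,0,7,0) value=7
Op 4: merge R1<->R2 -> R1=(0,3,7,0) R2=(0,3,7,0)
Op 5: inc R0 by 5 -> R0=(5,0,0,0) value=5
Op 6: inc R1 by 1 -> R1=(0,4,7,0) value=11
Op 7: inc R2 by 1 -> R2=(0,3,8,0) value=11
Op 8: inc R0 by 3 -> R0=(8,0,0,0) value=8
Op 9: inc R3 by 5 -> R3=(0,0,0,5) value=5
Op 10: merge R3<->R2 -> R3=(0,3,8,5) R2=(0,3,8,5)
Op 11: merge R0<->R2 -> R0=(8,3,8,5) R2=(8,3,8,5)

Answer: 24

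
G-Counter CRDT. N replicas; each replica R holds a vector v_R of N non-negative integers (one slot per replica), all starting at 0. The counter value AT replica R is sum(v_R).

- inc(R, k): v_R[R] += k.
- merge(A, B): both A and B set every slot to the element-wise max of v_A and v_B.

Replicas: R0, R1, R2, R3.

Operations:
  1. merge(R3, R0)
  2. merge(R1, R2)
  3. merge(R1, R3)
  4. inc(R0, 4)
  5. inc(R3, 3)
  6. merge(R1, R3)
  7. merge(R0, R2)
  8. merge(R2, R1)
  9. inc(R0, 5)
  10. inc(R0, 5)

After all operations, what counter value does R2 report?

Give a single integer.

Answer: 7

Derivation:
Op 1: merge R3<->R0 -> R3=(0,0,0,0) R0=(0,0,0,0)
Op 2: merge R1<->R2 -> R1=(0,0,0,0) R2=(0,0,0,0)
Op 3: merge R1<->R3 -> R1=(0,0,0,0) R3=(0,0,0,0)
Op 4: inc R0 by 4 -> R0=(4,0,0,0) value=4
Op 5: inc R3 by 3 -> R3=(0,0,0,3) value=3
Op 6: merge R1<->R3 -> R1=(0,0,0,3) R3=(0,0,0,3)
Op 7: merge R0<->R2 -> R0=(4,0,0,0) R2=(4,0,0,0)
Op 8: merge R2<->R1 -> R2=(4,0,0,3) R1=(4,0,0,3)
Op 9: inc R0 by 5 -> R0=(9,0,0,0) value=9
Op 10: inc R0 by 5 -> R0=(14,0,0,0) value=14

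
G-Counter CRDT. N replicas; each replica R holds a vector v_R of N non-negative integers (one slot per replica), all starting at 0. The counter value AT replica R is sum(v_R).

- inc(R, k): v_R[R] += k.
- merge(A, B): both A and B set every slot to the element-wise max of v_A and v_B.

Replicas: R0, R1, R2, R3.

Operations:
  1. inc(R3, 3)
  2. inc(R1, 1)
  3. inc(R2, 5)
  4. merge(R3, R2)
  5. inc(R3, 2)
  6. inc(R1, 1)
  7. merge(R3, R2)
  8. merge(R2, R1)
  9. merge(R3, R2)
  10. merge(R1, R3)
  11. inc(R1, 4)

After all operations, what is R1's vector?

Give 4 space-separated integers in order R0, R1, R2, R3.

Answer: 0 6 5 5

Derivation:
Op 1: inc R3 by 3 -> R3=(0,0,0,3) value=3
Op 2: inc R1 by 1 -> R1=(0,1,0,0) value=1
Op 3: inc R2 by 5 -> R2=(0,0,5,0) value=5
Op 4: merge R3<->R2 -> R3=(0,0,5,3) R2=(0,0,5,3)
Op 5: inc R3 by 2 -> R3=(0,0,5,5) value=10
Op 6: inc R1 by 1 -> R1=(0,2,0,0) value=2
Op 7: merge R3<->R2 -> R3=(0,0,5,5) R2=(0,0,5,5)
Op 8: merge R2<->R1 -> R2=(0,2,5,5) R1=(0,2,5,5)
Op 9: merge R3<->R2 -> R3=(0,2,5,5) R2=(0,2,5,5)
Op 10: merge R1<->R3 -> R1=(0,2,5,5) R3=(0,2,5,5)
Op 11: inc R1 by 4 -> R1=(0,6,5,5) value=16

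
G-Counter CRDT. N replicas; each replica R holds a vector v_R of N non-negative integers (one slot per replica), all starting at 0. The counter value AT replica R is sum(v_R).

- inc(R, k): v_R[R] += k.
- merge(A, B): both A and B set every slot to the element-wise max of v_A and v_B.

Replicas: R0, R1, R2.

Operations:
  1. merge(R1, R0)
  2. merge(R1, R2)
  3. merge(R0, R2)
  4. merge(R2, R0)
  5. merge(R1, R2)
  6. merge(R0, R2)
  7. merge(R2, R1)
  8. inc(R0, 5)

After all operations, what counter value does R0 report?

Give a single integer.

Op 1: merge R1<->R0 -> R1=(0,0,0) R0=(0,0,0)
Op 2: merge R1<->R2 -> R1=(0,0,0) R2=(0,0,0)
Op 3: merge R0<->R2 -> R0=(0,0,0) R2=(0,0,0)
Op 4: merge R2<->R0 -> R2=(0,0,0) R0=(0,0,0)
Op 5: merge R1<->R2 -> R1=(0,0,0) R2=(0,0,0)
Op 6: merge R0<->R2 -> R0=(0,0,0) R2=(0,0,0)
Op 7: merge R2<->R1 -> R2=(0,0,0) R1=(0,0,0)
Op 8: inc R0 by 5 -> R0=(5,0,0) value=5

Answer: 5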